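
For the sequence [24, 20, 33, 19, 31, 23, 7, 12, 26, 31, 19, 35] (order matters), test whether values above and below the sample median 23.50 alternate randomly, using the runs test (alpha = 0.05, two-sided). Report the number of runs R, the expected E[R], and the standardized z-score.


Step 1: Compute median = 23.50; label A = above, B = below.
Labels in order: ABABABBBAABA  (n_A = 6, n_B = 6)
Step 2: Count runs R = 9.
Step 3: Under H0 (random ordering), E[R] = 2*n_A*n_B/(n_A+n_B) + 1 = 2*6*6/12 + 1 = 7.0000.
        Var[R] = 2*n_A*n_B*(2*n_A*n_B - n_A - n_B) / ((n_A+n_B)^2 * (n_A+n_B-1)) = 4320/1584 = 2.7273.
        SD[R] = 1.6514.
Step 4: Continuity-corrected z = (R - 0.5 - E[R]) / SD[R] = (9 - 0.5 - 7.0000) / 1.6514 = 0.9083.
Step 5: Two-sided p-value via normal approximation = 2*(1 - Phi(|z|)) = 0.363722.
Step 6: alpha = 0.05. fail to reject H0.

R = 9, z = 0.9083, p = 0.363722, fail to reject H0.


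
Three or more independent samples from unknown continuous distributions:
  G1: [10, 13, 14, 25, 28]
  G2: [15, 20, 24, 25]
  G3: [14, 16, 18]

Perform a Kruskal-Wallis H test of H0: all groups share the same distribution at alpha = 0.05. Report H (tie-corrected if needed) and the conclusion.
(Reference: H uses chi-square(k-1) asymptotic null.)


Step 1: Combine all N = 12 observations and assign midranks.
sorted (value, group, rank): (10,G1,1), (13,G1,2), (14,G1,3.5), (14,G3,3.5), (15,G2,5), (16,G3,6), (18,G3,7), (20,G2,8), (24,G2,9), (25,G1,10.5), (25,G2,10.5), (28,G1,12)
Step 2: Sum ranks within each group.
R_1 = 29 (n_1 = 5)
R_2 = 32.5 (n_2 = 4)
R_3 = 16.5 (n_3 = 3)
Step 3: H = 12/(N(N+1)) * sum(R_i^2/n_i) - 3(N+1)
     = 12/(12*13) * (29^2/5 + 32.5^2/4 + 16.5^2/3) - 3*13
     = 0.076923 * 523.013 - 39
     = 1.231731.
Step 4: Ties present; correction factor C = 1 - 12/(12^3 - 12) = 0.993007. Corrected H = 1.231731 / 0.993007 = 1.240405.
Step 5: Under H0, H ~ chi^2(2); p-value = 0.537836.
Step 6: alpha = 0.05. fail to reject H0.

H = 1.2404, df = 2, p = 0.537836, fail to reject H0.


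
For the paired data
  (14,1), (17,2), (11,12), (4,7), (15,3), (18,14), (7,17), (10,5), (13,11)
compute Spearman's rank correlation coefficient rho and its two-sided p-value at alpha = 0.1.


Step 1: Rank x and y separately (midranks; no ties here).
rank(x): 14->6, 17->8, 11->4, 4->1, 15->7, 18->9, 7->2, 10->3, 13->5
rank(y): 1->1, 2->2, 12->7, 7->5, 3->3, 14->8, 17->9, 5->4, 11->6
Step 2: d_i = R_x(i) - R_y(i); compute d_i^2.
  (6-1)^2=25, (8-2)^2=36, (4-7)^2=9, (1-5)^2=16, (7-3)^2=16, (9-8)^2=1, (2-9)^2=49, (3-4)^2=1, (5-6)^2=1
sum(d^2) = 154.
Step 3: rho = 1 - 6*154 / (9*(9^2 - 1)) = 1 - 924/720 = -0.283333.
Step 4: Under H0, t = rho * sqrt((n-2)/(1-rho^2)) = -0.7817 ~ t(7).
Step 5: Two-sided p-value from the t-distribution with 7 df = 0.460030.
Step 6: alpha = 0.1. fail to reject H0.

rho = -0.2833, p = 0.460030, fail to reject H0 at alpha = 0.1.


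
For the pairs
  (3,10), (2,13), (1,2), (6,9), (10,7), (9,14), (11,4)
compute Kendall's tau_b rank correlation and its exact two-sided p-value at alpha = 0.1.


Step 1: Enumerate the 21 unordered pairs (i,j) with i<j and classify each by sign(x_j-x_i) * sign(y_j-y_i).
  (1,2):dx=-1,dy=+3->D; (1,3):dx=-2,dy=-8->C; (1,4):dx=+3,dy=-1->D; (1,5):dx=+7,dy=-3->D
  (1,6):dx=+6,dy=+4->C; (1,7):dx=+8,dy=-6->D; (2,3):dx=-1,dy=-11->C; (2,4):dx=+4,dy=-4->D
  (2,5):dx=+8,dy=-6->D; (2,6):dx=+7,dy=+1->C; (2,7):dx=+9,dy=-9->D; (3,4):dx=+5,dy=+7->C
  (3,5):dx=+9,dy=+5->C; (3,6):dx=+8,dy=+12->C; (3,7):dx=+10,dy=+2->C; (4,5):dx=+4,dy=-2->D
  (4,6):dx=+3,dy=+5->C; (4,7):dx=+5,dy=-5->D; (5,6):dx=-1,dy=+7->D; (5,7):dx=+1,dy=-3->D
  (6,7):dx=+2,dy=-10->D
Step 2: C = 9, D = 12, total pairs = 21.
Step 3: tau = (C - D)/(n(n-1)/2) = (9 - 12)/21 = -0.142857.
Step 4: Exact two-sided p-value (enumerate n! = 5040 permutations of y under H0): p = 0.772619.
Step 5: alpha = 0.1. fail to reject H0.

tau_b = -0.1429 (C=9, D=12), p = 0.772619, fail to reject H0.


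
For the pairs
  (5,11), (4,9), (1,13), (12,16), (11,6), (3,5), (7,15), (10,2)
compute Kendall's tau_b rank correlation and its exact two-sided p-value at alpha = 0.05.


Step 1: Enumerate the 28 unordered pairs (i,j) with i<j and classify each by sign(x_j-x_i) * sign(y_j-y_i).
  (1,2):dx=-1,dy=-2->C; (1,3):dx=-4,dy=+2->D; (1,4):dx=+7,dy=+5->C; (1,5):dx=+6,dy=-5->D
  (1,6):dx=-2,dy=-6->C; (1,7):dx=+2,dy=+4->C; (1,8):dx=+5,dy=-9->D; (2,3):dx=-3,dy=+4->D
  (2,4):dx=+8,dy=+7->C; (2,5):dx=+7,dy=-3->D; (2,6):dx=-1,dy=-4->C; (2,7):dx=+3,dy=+6->C
  (2,8):dx=+6,dy=-7->D; (3,4):dx=+11,dy=+3->C; (3,5):dx=+10,dy=-7->D; (3,6):dx=+2,dy=-8->D
  (3,7):dx=+6,dy=+2->C; (3,8):dx=+9,dy=-11->D; (4,5):dx=-1,dy=-10->C; (4,6):dx=-9,dy=-11->C
  (4,7):dx=-5,dy=-1->C; (4,8):dx=-2,dy=-14->C; (5,6):dx=-8,dy=-1->C; (5,7):dx=-4,dy=+9->D
  (5,8):dx=-1,dy=-4->C; (6,7):dx=+4,dy=+10->C; (6,8):dx=+7,dy=-3->D; (7,8):dx=+3,dy=-13->D
Step 2: C = 16, D = 12, total pairs = 28.
Step 3: tau = (C - D)/(n(n-1)/2) = (16 - 12)/28 = 0.142857.
Step 4: Exact two-sided p-value (enumerate n! = 40320 permutations of y under H0): p = 0.719544.
Step 5: alpha = 0.05. fail to reject H0.

tau_b = 0.1429 (C=16, D=12), p = 0.719544, fail to reject H0.


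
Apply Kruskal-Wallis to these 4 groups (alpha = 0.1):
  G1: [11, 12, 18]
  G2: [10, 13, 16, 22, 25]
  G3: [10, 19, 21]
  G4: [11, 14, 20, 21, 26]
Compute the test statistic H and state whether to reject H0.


Step 1: Combine all N = 16 observations and assign midranks.
sorted (value, group, rank): (10,G2,1.5), (10,G3,1.5), (11,G1,3.5), (11,G4,3.5), (12,G1,5), (13,G2,6), (14,G4,7), (16,G2,8), (18,G1,9), (19,G3,10), (20,G4,11), (21,G3,12.5), (21,G4,12.5), (22,G2,14), (25,G2,15), (26,G4,16)
Step 2: Sum ranks within each group.
R_1 = 17.5 (n_1 = 3)
R_2 = 44.5 (n_2 = 5)
R_3 = 24 (n_3 = 3)
R_4 = 50 (n_4 = 5)
Step 3: H = 12/(N(N+1)) * sum(R_i^2/n_i) - 3(N+1)
     = 12/(16*17) * (17.5^2/3 + 44.5^2/5 + 24^2/3 + 50^2/5) - 3*17
     = 0.044118 * 1190.13 - 51
     = 1.505882.
Step 4: Ties present; correction factor C = 1 - 18/(16^3 - 16) = 0.995588. Corrected H = 1.505882 / 0.995588 = 1.512555.
Step 5: Under H0, H ~ chi^2(3); p-value = 0.679376.
Step 6: alpha = 0.1. fail to reject H0.

H = 1.5126, df = 3, p = 0.679376, fail to reject H0.


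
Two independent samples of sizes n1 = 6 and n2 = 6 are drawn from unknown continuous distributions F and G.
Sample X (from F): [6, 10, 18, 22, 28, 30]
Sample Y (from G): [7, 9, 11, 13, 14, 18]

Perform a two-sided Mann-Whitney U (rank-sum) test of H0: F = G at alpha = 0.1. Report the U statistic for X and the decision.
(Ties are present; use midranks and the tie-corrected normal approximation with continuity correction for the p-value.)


Step 1: Combine and sort all 12 observations; assign midranks.
sorted (value, group): (6,X), (7,Y), (9,Y), (10,X), (11,Y), (13,Y), (14,Y), (18,X), (18,Y), (22,X), (28,X), (30,X)
ranks: 6->1, 7->2, 9->3, 10->4, 11->5, 13->6, 14->7, 18->8.5, 18->8.5, 22->10, 28->11, 30->12
Step 2: Rank sum for X: R1 = 1 + 4 + 8.5 + 10 + 11 + 12 = 46.5.
Step 3: U_X = R1 - n1(n1+1)/2 = 46.5 - 6*7/2 = 46.5 - 21 = 25.5.
       U_Y = n1*n2 - U_X = 36 - 25.5 = 10.5.
Step 4: Ties are present, so use the tie-corrected normal approximation (with continuity correction) for the p-value.
Step 5: p-value = 0.261496; compare to alpha = 0.1. fail to reject H0.

U_X = 25.5, p = 0.261496, fail to reject H0 at alpha = 0.1.


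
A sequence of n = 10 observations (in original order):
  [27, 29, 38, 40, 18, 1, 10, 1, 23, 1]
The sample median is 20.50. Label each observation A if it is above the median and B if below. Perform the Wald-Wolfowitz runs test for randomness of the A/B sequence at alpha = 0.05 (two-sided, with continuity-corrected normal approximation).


Step 1: Compute median = 20.50; label A = above, B = below.
Labels in order: AAAABBBBAB  (n_A = 5, n_B = 5)
Step 2: Count runs R = 4.
Step 3: Under H0 (random ordering), E[R] = 2*n_A*n_B/(n_A+n_B) + 1 = 2*5*5/10 + 1 = 6.0000.
        Var[R] = 2*n_A*n_B*(2*n_A*n_B - n_A - n_B) / ((n_A+n_B)^2 * (n_A+n_B-1)) = 2000/900 = 2.2222.
        SD[R] = 1.4907.
Step 4: Continuity-corrected z = (R + 0.5 - E[R]) / SD[R] = (4 + 0.5 - 6.0000) / 1.4907 = -1.0062.
Step 5: Two-sided p-value via normal approximation = 2*(1 - Phi(|z|)) = 0.314305.
Step 6: alpha = 0.05. fail to reject H0.

R = 4, z = -1.0062, p = 0.314305, fail to reject H0.


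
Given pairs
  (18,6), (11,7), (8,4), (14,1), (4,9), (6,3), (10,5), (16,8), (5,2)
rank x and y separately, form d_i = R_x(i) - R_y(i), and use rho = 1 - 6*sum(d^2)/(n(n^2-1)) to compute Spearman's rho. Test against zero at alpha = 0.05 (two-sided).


Step 1: Rank x and y separately (midranks; no ties here).
rank(x): 18->9, 11->6, 8->4, 14->7, 4->1, 6->3, 10->5, 16->8, 5->2
rank(y): 6->6, 7->7, 4->4, 1->1, 9->9, 3->3, 5->5, 8->8, 2->2
Step 2: d_i = R_x(i) - R_y(i); compute d_i^2.
  (9-6)^2=9, (6-7)^2=1, (4-4)^2=0, (7-1)^2=36, (1-9)^2=64, (3-3)^2=0, (5-5)^2=0, (8-8)^2=0, (2-2)^2=0
sum(d^2) = 110.
Step 3: rho = 1 - 6*110 / (9*(9^2 - 1)) = 1 - 660/720 = 0.083333.
Step 4: Under H0, t = rho * sqrt((n-2)/(1-rho^2)) = 0.2212 ~ t(7).
Step 5: Two-sided p-value from the t-distribution with 7 df = 0.831214.
Step 6: alpha = 0.05. fail to reject H0.

rho = 0.0833, p = 0.831214, fail to reject H0 at alpha = 0.05.


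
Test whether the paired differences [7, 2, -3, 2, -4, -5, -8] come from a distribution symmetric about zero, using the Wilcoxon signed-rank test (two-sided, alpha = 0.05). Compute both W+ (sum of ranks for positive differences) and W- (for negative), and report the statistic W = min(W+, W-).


Step 1: Drop any zero differences (none here) and take |d_i|.
|d| = [7, 2, 3, 2, 4, 5, 8]
Step 2: Midrank |d_i| (ties get averaged ranks).
ranks: |7|->6, |2|->1.5, |3|->3, |2|->1.5, |4|->4, |5|->5, |8|->7
Step 3: Attach original signs; sum ranks with positive sign and with negative sign.
W+ = 6 + 1.5 + 1.5 = 9
W- = 3 + 4 + 5 + 7 = 19
(Check: W+ + W- = 28 should equal n(n+1)/2 = 28.)
Step 4: Test statistic W = min(W+, W-) = 9.
Step 5: Ties in |d|, so use the tie-corrected normal approximation.
        E[W] = n(n+1)/4 = 7*8/4 = 14.
        Tie groups: |d|=2 (t=2); sum(t^3 - t) = 6.
        Var[W] = n(n+1)(2n+1)/24 - sum(t^3-t)/48 = 840/24 - 6/48 = 34.875.
        z = (W - E[W]) / sqrt(Var[W]) = (9 - 14) / 5.9055 = -0.8467.
        Two-sided p = 2*Phi(z) = 0.397180.
Step 6: alpha = 0.05. fail to reject H0.

W+ = 9, W- = 19, W = min = 9, p = 0.397180, fail to reject H0.


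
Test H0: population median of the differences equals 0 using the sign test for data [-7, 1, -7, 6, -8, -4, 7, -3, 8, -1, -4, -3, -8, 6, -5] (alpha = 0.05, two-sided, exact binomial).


Step 1: Discard zero differences. Original n = 15; n_eff = number of nonzero differences = 15.
Nonzero differences (with sign): -7, +1, -7, +6, -8, -4, +7, -3, +8, -1, -4, -3, -8, +6, -5
Step 2: Count signs: positive = 5, negative = 10.
Step 3: Under H0: P(positive) = 0.5, so the number of positives S ~ Bin(15, 0.5).
Step 4: Two-sided exact p-value = sum of Bin(15,0.5) probabilities at or below the observed probability = 0.301758.
Step 5: alpha = 0.05. fail to reject H0.

n_eff = 15, pos = 5, neg = 10, p = 0.301758, fail to reject H0.


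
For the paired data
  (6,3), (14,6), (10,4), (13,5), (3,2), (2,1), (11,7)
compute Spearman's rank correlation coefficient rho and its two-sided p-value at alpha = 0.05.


Step 1: Rank x and y separately (midranks; no ties here).
rank(x): 6->3, 14->7, 10->4, 13->6, 3->2, 2->1, 11->5
rank(y): 3->3, 6->6, 4->4, 5->5, 2->2, 1->1, 7->7
Step 2: d_i = R_x(i) - R_y(i); compute d_i^2.
  (3-3)^2=0, (7-6)^2=1, (4-4)^2=0, (6-5)^2=1, (2-2)^2=0, (1-1)^2=0, (5-7)^2=4
sum(d^2) = 6.
Step 3: rho = 1 - 6*6 / (7*(7^2 - 1)) = 1 - 36/336 = 0.892857.
Step 4: Under H0, t = rho * sqrt((n-2)/(1-rho^2)) = 4.4333 ~ t(5).
Step 5: Two-sided p-value from the t-distribution with 5 df = 0.006807.
Step 6: alpha = 0.05. reject H0.

rho = 0.8929, p = 0.006807, reject H0 at alpha = 0.05.


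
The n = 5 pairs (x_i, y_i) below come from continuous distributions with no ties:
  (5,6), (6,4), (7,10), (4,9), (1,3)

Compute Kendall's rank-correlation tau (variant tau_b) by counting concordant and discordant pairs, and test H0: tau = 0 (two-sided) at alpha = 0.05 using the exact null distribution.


Step 1: Enumerate the 10 unordered pairs (i,j) with i<j and classify each by sign(x_j-x_i) * sign(y_j-y_i).
  (1,2):dx=+1,dy=-2->D; (1,3):dx=+2,dy=+4->C; (1,4):dx=-1,dy=+3->D; (1,5):dx=-4,dy=-3->C
  (2,3):dx=+1,dy=+6->C; (2,4):dx=-2,dy=+5->D; (2,5):dx=-5,dy=-1->C; (3,4):dx=-3,dy=-1->C
  (3,5):dx=-6,dy=-7->C; (4,5):dx=-3,dy=-6->C
Step 2: C = 7, D = 3, total pairs = 10.
Step 3: tau = (C - D)/(n(n-1)/2) = (7 - 3)/10 = 0.400000.
Step 4: Exact two-sided p-value (enumerate n! = 120 permutations of y under H0): p = 0.483333.
Step 5: alpha = 0.05. fail to reject H0.

tau_b = 0.4000 (C=7, D=3), p = 0.483333, fail to reject H0.


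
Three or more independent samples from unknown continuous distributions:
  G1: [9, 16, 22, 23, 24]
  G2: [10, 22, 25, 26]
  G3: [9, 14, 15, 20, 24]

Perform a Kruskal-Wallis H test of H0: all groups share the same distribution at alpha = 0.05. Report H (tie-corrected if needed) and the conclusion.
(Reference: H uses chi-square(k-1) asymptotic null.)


Step 1: Combine all N = 14 observations and assign midranks.
sorted (value, group, rank): (9,G1,1.5), (9,G3,1.5), (10,G2,3), (14,G3,4), (15,G3,5), (16,G1,6), (20,G3,7), (22,G1,8.5), (22,G2,8.5), (23,G1,10), (24,G1,11.5), (24,G3,11.5), (25,G2,13), (26,G2,14)
Step 2: Sum ranks within each group.
R_1 = 37.5 (n_1 = 5)
R_2 = 38.5 (n_2 = 4)
R_3 = 29 (n_3 = 5)
Step 3: H = 12/(N(N+1)) * sum(R_i^2/n_i) - 3(N+1)
     = 12/(14*15) * (37.5^2/5 + 38.5^2/4 + 29^2/5) - 3*15
     = 0.057143 * 820.013 - 45
     = 1.857857.
Step 4: Ties present; correction factor C = 1 - 18/(14^3 - 14) = 0.993407. Corrected H = 1.857857 / 0.993407 = 1.870188.
Step 5: Under H0, H ~ chi^2(2); p-value = 0.392549.
Step 6: alpha = 0.05. fail to reject H0.

H = 1.8702, df = 2, p = 0.392549, fail to reject H0.


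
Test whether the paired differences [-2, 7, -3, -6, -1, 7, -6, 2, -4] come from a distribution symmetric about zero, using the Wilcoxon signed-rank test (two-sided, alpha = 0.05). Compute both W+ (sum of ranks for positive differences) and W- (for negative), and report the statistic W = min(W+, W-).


Step 1: Drop any zero differences (none here) and take |d_i|.
|d| = [2, 7, 3, 6, 1, 7, 6, 2, 4]
Step 2: Midrank |d_i| (ties get averaged ranks).
ranks: |2|->2.5, |7|->8.5, |3|->4, |6|->6.5, |1|->1, |7|->8.5, |6|->6.5, |2|->2.5, |4|->5
Step 3: Attach original signs; sum ranks with positive sign and with negative sign.
W+ = 8.5 + 8.5 + 2.5 = 19.5
W- = 2.5 + 4 + 6.5 + 1 + 6.5 + 5 = 25.5
(Check: W+ + W- = 45 should equal n(n+1)/2 = 45.)
Step 4: Test statistic W = min(W+, W-) = 19.5.
Step 5: Ties in |d|, so use the tie-corrected normal approximation.
        E[W] = n(n+1)/4 = 9*10/4 = 22.5.
        Tie groups: |d|=2 (t=2), |d|=6 (t=2), |d|=7 (t=2); sum(t^3 - t) = 18.
        Var[W] = n(n+1)(2n+1)/24 - sum(t^3-t)/48 = 1710/24 - 18/48 = 70.875.
        z = (W - E[W]) / sqrt(Var[W]) = (19.5 - 22.5) / 8.4187 = -0.3563.
        Two-sided p = 2*Phi(z) = 0.721580.
Step 6: alpha = 0.05. fail to reject H0.

W+ = 19.5, W- = 25.5, W = min = 19.5, p = 0.721580, fail to reject H0.


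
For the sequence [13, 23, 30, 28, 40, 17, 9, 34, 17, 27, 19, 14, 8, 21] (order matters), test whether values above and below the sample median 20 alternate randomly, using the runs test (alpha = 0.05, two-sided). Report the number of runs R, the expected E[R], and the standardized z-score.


Step 1: Compute median = 20; label A = above, B = below.
Labels in order: BAAAABBABABBBA  (n_A = 7, n_B = 7)
Step 2: Count runs R = 8.
Step 3: Under H0 (random ordering), E[R] = 2*n_A*n_B/(n_A+n_B) + 1 = 2*7*7/14 + 1 = 8.0000.
        Var[R] = 2*n_A*n_B*(2*n_A*n_B - n_A - n_B) / ((n_A+n_B)^2 * (n_A+n_B-1)) = 8232/2548 = 3.2308.
        SD[R] = 1.7974.
Step 4: R = E[R], so z = 0 with no continuity correction.
Step 5: Two-sided p-value via normal approximation = 2*(1 - Phi(|z|)) = 1.000000.
Step 6: alpha = 0.05. fail to reject H0.

R = 8, z = 0.0000, p = 1.000000, fail to reject H0.


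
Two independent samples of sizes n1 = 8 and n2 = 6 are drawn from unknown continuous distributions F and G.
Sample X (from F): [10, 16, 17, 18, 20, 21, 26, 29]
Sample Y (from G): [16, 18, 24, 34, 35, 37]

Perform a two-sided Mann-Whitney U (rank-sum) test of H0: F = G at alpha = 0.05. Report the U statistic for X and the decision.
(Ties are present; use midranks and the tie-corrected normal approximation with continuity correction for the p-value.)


Step 1: Combine and sort all 14 observations; assign midranks.
sorted (value, group): (10,X), (16,X), (16,Y), (17,X), (18,X), (18,Y), (20,X), (21,X), (24,Y), (26,X), (29,X), (34,Y), (35,Y), (37,Y)
ranks: 10->1, 16->2.5, 16->2.5, 17->4, 18->5.5, 18->5.5, 20->7, 21->8, 24->9, 26->10, 29->11, 34->12, 35->13, 37->14
Step 2: Rank sum for X: R1 = 1 + 2.5 + 4 + 5.5 + 7 + 8 + 10 + 11 = 49.
Step 3: U_X = R1 - n1(n1+1)/2 = 49 - 8*9/2 = 49 - 36 = 13.
       U_Y = n1*n2 - U_X = 48 - 13 = 35.
Step 4: Ties are present, so use the tie-corrected normal approximation (with continuity correction) for the p-value.
Step 5: p-value = 0.174295; compare to alpha = 0.05. fail to reject H0.

U_X = 13, p = 0.174295, fail to reject H0 at alpha = 0.05.


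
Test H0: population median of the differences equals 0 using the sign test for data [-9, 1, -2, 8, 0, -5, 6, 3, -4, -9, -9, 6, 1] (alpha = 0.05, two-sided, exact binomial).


Step 1: Discard zero differences. Original n = 13; n_eff = number of nonzero differences = 12.
Nonzero differences (with sign): -9, +1, -2, +8, -5, +6, +3, -4, -9, -9, +6, +1
Step 2: Count signs: positive = 6, negative = 6.
Step 3: Under H0: P(positive) = 0.5, so the number of positives S ~ Bin(12, 0.5).
Step 4: Two-sided exact p-value = sum of Bin(12,0.5) probabilities at or below the observed probability = 1.000000.
Step 5: alpha = 0.05. fail to reject H0.

n_eff = 12, pos = 6, neg = 6, p = 1.000000, fail to reject H0.


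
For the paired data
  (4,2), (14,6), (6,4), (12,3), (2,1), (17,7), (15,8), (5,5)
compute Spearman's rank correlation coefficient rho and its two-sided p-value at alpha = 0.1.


Step 1: Rank x and y separately (midranks; no ties here).
rank(x): 4->2, 14->6, 6->4, 12->5, 2->1, 17->8, 15->7, 5->3
rank(y): 2->2, 6->6, 4->4, 3->3, 1->1, 7->7, 8->8, 5->5
Step 2: d_i = R_x(i) - R_y(i); compute d_i^2.
  (2-2)^2=0, (6-6)^2=0, (4-4)^2=0, (5-3)^2=4, (1-1)^2=0, (8-7)^2=1, (7-8)^2=1, (3-5)^2=4
sum(d^2) = 10.
Step 3: rho = 1 - 6*10 / (8*(8^2 - 1)) = 1 - 60/504 = 0.880952.
Step 4: Under H0, t = rho * sqrt((n-2)/(1-rho^2)) = 4.5601 ~ t(6).
Step 5: Two-sided p-value from the t-distribution with 6 df = 0.003850.
Step 6: alpha = 0.1. reject H0.

rho = 0.8810, p = 0.003850, reject H0 at alpha = 0.1.


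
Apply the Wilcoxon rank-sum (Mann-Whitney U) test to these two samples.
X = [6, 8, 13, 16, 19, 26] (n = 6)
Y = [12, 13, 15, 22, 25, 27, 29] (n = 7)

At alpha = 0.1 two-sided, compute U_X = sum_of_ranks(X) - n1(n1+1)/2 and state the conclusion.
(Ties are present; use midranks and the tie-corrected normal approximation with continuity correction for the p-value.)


Step 1: Combine and sort all 13 observations; assign midranks.
sorted (value, group): (6,X), (8,X), (12,Y), (13,X), (13,Y), (15,Y), (16,X), (19,X), (22,Y), (25,Y), (26,X), (27,Y), (29,Y)
ranks: 6->1, 8->2, 12->3, 13->4.5, 13->4.5, 15->6, 16->7, 19->8, 22->9, 25->10, 26->11, 27->12, 29->13
Step 2: Rank sum for X: R1 = 1 + 2 + 4.5 + 7 + 8 + 11 = 33.5.
Step 3: U_X = R1 - n1(n1+1)/2 = 33.5 - 6*7/2 = 33.5 - 21 = 12.5.
       U_Y = n1*n2 - U_X = 42 - 12.5 = 29.5.
Step 4: Ties are present, so use the tie-corrected normal approximation (with continuity correction) for the p-value.
Step 5: p-value = 0.252445; compare to alpha = 0.1. fail to reject H0.

U_X = 12.5, p = 0.252445, fail to reject H0 at alpha = 0.1.


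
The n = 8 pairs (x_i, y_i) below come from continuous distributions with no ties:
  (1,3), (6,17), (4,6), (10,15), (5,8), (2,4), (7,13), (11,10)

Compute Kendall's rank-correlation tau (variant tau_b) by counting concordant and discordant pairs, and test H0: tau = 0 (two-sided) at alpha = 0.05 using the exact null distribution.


Step 1: Enumerate the 28 unordered pairs (i,j) with i<j and classify each by sign(x_j-x_i) * sign(y_j-y_i).
  (1,2):dx=+5,dy=+14->C; (1,3):dx=+3,dy=+3->C; (1,4):dx=+9,dy=+12->C; (1,5):dx=+4,dy=+5->C
  (1,6):dx=+1,dy=+1->C; (1,7):dx=+6,dy=+10->C; (1,8):dx=+10,dy=+7->C; (2,3):dx=-2,dy=-11->C
  (2,4):dx=+4,dy=-2->D; (2,5):dx=-1,dy=-9->C; (2,6):dx=-4,dy=-13->C; (2,7):dx=+1,dy=-4->D
  (2,8):dx=+5,dy=-7->D; (3,4):dx=+6,dy=+9->C; (3,5):dx=+1,dy=+2->C; (3,6):dx=-2,dy=-2->C
  (3,7):dx=+3,dy=+7->C; (3,8):dx=+7,dy=+4->C; (4,5):dx=-5,dy=-7->C; (4,6):dx=-8,dy=-11->C
  (4,7):dx=-3,dy=-2->C; (4,8):dx=+1,dy=-5->D; (5,6):dx=-3,dy=-4->C; (5,7):dx=+2,dy=+5->C
  (5,8):dx=+6,dy=+2->C; (6,7):dx=+5,dy=+9->C; (6,8):dx=+9,dy=+6->C; (7,8):dx=+4,dy=-3->D
Step 2: C = 23, D = 5, total pairs = 28.
Step 3: tau = (C - D)/(n(n-1)/2) = (23 - 5)/28 = 0.642857.
Step 4: Exact two-sided p-value (enumerate n! = 40320 permutations of y under H0): p = 0.031151.
Step 5: alpha = 0.05. reject H0.

tau_b = 0.6429 (C=23, D=5), p = 0.031151, reject H0.


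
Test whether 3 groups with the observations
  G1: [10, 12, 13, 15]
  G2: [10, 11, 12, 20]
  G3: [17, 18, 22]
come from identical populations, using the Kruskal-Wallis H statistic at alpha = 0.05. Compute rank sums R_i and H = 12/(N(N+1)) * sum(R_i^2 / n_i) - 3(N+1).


Step 1: Combine all N = 11 observations and assign midranks.
sorted (value, group, rank): (10,G1,1.5), (10,G2,1.5), (11,G2,3), (12,G1,4.5), (12,G2,4.5), (13,G1,6), (15,G1,7), (17,G3,8), (18,G3,9), (20,G2,10), (22,G3,11)
Step 2: Sum ranks within each group.
R_1 = 19 (n_1 = 4)
R_2 = 19 (n_2 = 4)
R_3 = 28 (n_3 = 3)
Step 3: H = 12/(N(N+1)) * sum(R_i^2/n_i) - 3(N+1)
     = 12/(11*12) * (19^2/4 + 19^2/4 + 28^2/3) - 3*12
     = 0.090909 * 441.833 - 36
     = 4.166667.
Step 4: Ties present; correction factor C = 1 - 12/(11^3 - 11) = 0.990909. Corrected H = 4.166667 / 0.990909 = 4.204893.
Step 5: Under H0, H ~ chi^2(2); p-value = 0.122157.
Step 6: alpha = 0.05. fail to reject H0.

H = 4.2049, df = 2, p = 0.122157, fail to reject H0.


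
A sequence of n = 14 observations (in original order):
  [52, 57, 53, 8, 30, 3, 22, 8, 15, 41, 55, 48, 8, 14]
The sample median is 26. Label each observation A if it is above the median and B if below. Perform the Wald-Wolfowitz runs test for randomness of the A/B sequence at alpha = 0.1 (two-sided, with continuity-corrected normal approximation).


Step 1: Compute median = 26; label A = above, B = below.
Labels in order: AAABABBBBAAABB  (n_A = 7, n_B = 7)
Step 2: Count runs R = 6.
Step 3: Under H0 (random ordering), E[R] = 2*n_A*n_B/(n_A+n_B) + 1 = 2*7*7/14 + 1 = 8.0000.
        Var[R] = 2*n_A*n_B*(2*n_A*n_B - n_A - n_B) / ((n_A+n_B)^2 * (n_A+n_B-1)) = 8232/2548 = 3.2308.
        SD[R] = 1.7974.
Step 4: Continuity-corrected z = (R + 0.5 - E[R]) / SD[R] = (6 + 0.5 - 8.0000) / 1.7974 = -0.8345.
Step 5: Two-sided p-value via normal approximation = 2*(1 - Phi(|z|)) = 0.403986.
Step 6: alpha = 0.1. fail to reject H0.

R = 6, z = -0.8345, p = 0.403986, fail to reject H0.


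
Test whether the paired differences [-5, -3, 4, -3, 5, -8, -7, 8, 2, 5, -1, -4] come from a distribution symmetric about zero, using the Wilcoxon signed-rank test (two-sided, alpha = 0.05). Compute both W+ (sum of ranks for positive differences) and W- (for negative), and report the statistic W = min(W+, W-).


Step 1: Drop any zero differences (none here) and take |d_i|.
|d| = [5, 3, 4, 3, 5, 8, 7, 8, 2, 5, 1, 4]
Step 2: Midrank |d_i| (ties get averaged ranks).
ranks: |5|->8, |3|->3.5, |4|->5.5, |3|->3.5, |5|->8, |8|->11.5, |7|->10, |8|->11.5, |2|->2, |5|->8, |1|->1, |4|->5.5
Step 3: Attach original signs; sum ranks with positive sign and with negative sign.
W+ = 5.5 + 8 + 11.5 + 2 + 8 = 35
W- = 8 + 3.5 + 3.5 + 11.5 + 10 + 1 + 5.5 = 43
(Check: W+ + W- = 78 should equal n(n+1)/2 = 78.)
Step 4: Test statistic W = min(W+, W-) = 35.
Step 5: Ties in |d|, so use the tie-corrected normal approximation.
        E[W] = n(n+1)/4 = 12*13/4 = 39.
        Tie groups: |d|=3 (t=2), |d|=4 (t=2), |d|=5 (t=3), |d|=8 (t=2); sum(t^3 - t) = 42.
        Var[W] = n(n+1)(2n+1)/24 - sum(t^3-t)/48 = 3900/24 - 42/48 = 161.625.
        z = (W - E[W]) / sqrt(Var[W]) = (35 - 39) / 12.7132 = -0.3146.
        Two-sided p = 2*Phi(z) = 0.753040.
Step 6: alpha = 0.05. fail to reject H0.

W+ = 35, W- = 43, W = min = 35, p = 0.753040, fail to reject H0.


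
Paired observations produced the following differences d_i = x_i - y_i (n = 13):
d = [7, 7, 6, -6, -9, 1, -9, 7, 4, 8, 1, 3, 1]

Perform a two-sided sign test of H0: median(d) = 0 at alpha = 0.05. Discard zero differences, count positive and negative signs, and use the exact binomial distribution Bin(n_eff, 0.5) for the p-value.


Step 1: Discard zero differences. Original n = 13; n_eff = number of nonzero differences = 13.
Nonzero differences (with sign): +7, +7, +6, -6, -9, +1, -9, +7, +4, +8, +1, +3, +1
Step 2: Count signs: positive = 10, negative = 3.
Step 3: Under H0: P(positive) = 0.5, so the number of positives S ~ Bin(13, 0.5).
Step 4: Two-sided exact p-value = sum of Bin(13,0.5) probabilities at or below the observed probability = 0.092285.
Step 5: alpha = 0.05. fail to reject H0.

n_eff = 13, pos = 10, neg = 3, p = 0.092285, fail to reject H0.


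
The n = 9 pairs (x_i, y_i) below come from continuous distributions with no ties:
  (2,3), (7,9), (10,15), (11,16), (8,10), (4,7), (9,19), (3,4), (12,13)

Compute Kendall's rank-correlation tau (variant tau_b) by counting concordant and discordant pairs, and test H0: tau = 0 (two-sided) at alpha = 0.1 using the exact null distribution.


Step 1: Enumerate the 36 unordered pairs (i,j) with i<j and classify each by sign(x_j-x_i) * sign(y_j-y_i).
  (1,2):dx=+5,dy=+6->C; (1,3):dx=+8,dy=+12->C; (1,4):dx=+9,dy=+13->C; (1,5):dx=+6,dy=+7->C
  (1,6):dx=+2,dy=+4->C; (1,7):dx=+7,dy=+16->C; (1,8):dx=+1,dy=+1->C; (1,9):dx=+10,dy=+10->C
  (2,3):dx=+3,dy=+6->C; (2,4):dx=+4,dy=+7->C; (2,5):dx=+1,dy=+1->C; (2,6):dx=-3,dy=-2->C
  (2,7):dx=+2,dy=+10->C; (2,8):dx=-4,dy=-5->C; (2,9):dx=+5,dy=+4->C; (3,4):dx=+1,dy=+1->C
  (3,5):dx=-2,dy=-5->C; (3,6):dx=-6,dy=-8->C; (3,7):dx=-1,dy=+4->D; (3,8):dx=-7,dy=-11->C
  (3,9):dx=+2,dy=-2->D; (4,5):dx=-3,dy=-6->C; (4,6):dx=-7,dy=-9->C; (4,7):dx=-2,dy=+3->D
  (4,8):dx=-8,dy=-12->C; (4,9):dx=+1,dy=-3->D; (5,6):dx=-4,dy=-3->C; (5,7):dx=+1,dy=+9->C
  (5,8):dx=-5,dy=-6->C; (5,9):dx=+4,dy=+3->C; (6,7):dx=+5,dy=+12->C; (6,8):dx=-1,dy=-3->C
  (6,9):dx=+8,dy=+6->C; (7,8):dx=-6,dy=-15->C; (7,9):dx=+3,dy=-6->D; (8,9):dx=+9,dy=+9->C
Step 2: C = 31, D = 5, total pairs = 36.
Step 3: tau = (C - D)/(n(n-1)/2) = (31 - 5)/36 = 0.722222.
Step 4: Exact two-sided p-value (enumerate n! = 362880 permutations of y under H0): p = 0.005886.
Step 5: alpha = 0.1. reject H0.

tau_b = 0.7222 (C=31, D=5), p = 0.005886, reject H0.


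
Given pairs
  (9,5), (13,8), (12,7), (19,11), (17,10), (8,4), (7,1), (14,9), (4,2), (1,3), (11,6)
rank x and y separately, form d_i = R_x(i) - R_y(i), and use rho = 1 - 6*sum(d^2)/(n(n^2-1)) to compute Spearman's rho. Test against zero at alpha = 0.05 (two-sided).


Step 1: Rank x and y separately (midranks; no ties here).
rank(x): 9->5, 13->8, 12->7, 19->11, 17->10, 8->4, 7->3, 14->9, 4->2, 1->1, 11->6
rank(y): 5->5, 8->8, 7->7, 11->11, 10->10, 4->4, 1->1, 9->9, 2->2, 3->3, 6->6
Step 2: d_i = R_x(i) - R_y(i); compute d_i^2.
  (5-5)^2=0, (8-8)^2=0, (7-7)^2=0, (11-11)^2=0, (10-10)^2=0, (4-4)^2=0, (3-1)^2=4, (9-9)^2=0, (2-2)^2=0, (1-3)^2=4, (6-6)^2=0
sum(d^2) = 8.
Step 3: rho = 1 - 6*8 / (11*(11^2 - 1)) = 1 - 48/1320 = 0.963636.
Step 4: Under H0, t = rho * sqrt((n-2)/(1-rho^2)) = 10.8186 ~ t(9).
Step 5: Two-sided p-value from the t-distribution with 9 df = 0.000002.
Step 6: alpha = 0.05. reject H0.

rho = 0.9636, p = 0.000002, reject H0 at alpha = 0.05.


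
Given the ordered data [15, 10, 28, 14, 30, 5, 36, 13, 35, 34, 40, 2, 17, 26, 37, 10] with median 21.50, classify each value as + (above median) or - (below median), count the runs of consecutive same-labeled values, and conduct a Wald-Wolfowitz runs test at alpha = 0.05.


Step 1: Compute median = 21.50; label A = above, B = below.
Labels in order: BBABABABAAABBAAB  (n_A = 8, n_B = 8)
Step 2: Count runs R = 11.
Step 3: Under H0 (random ordering), E[R] = 2*n_A*n_B/(n_A+n_B) + 1 = 2*8*8/16 + 1 = 9.0000.
        Var[R] = 2*n_A*n_B*(2*n_A*n_B - n_A - n_B) / ((n_A+n_B)^2 * (n_A+n_B-1)) = 14336/3840 = 3.7333.
        SD[R] = 1.9322.
Step 4: Continuity-corrected z = (R - 0.5 - E[R]) / SD[R] = (11 - 0.5 - 9.0000) / 1.9322 = 0.7763.
Step 5: Two-sided p-value via normal approximation = 2*(1 - Phi(|z|)) = 0.437558.
Step 6: alpha = 0.05. fail to reject H0.

R = 11, z = 0.7763, p = 0.437558, fail to reject H0.


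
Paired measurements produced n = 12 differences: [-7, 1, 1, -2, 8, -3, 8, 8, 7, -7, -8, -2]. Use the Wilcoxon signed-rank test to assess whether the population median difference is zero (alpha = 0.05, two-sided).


Step 1: Drop any zero differences (none here) and take |d_i|.
|d| = [7, 1, 1, 2, 8, 3, 8, 8, 7, 7, 8, 2]
Step 2: Midrank |d_i| (ties get averaged ranks).
ranks: |7|->7, |1|->1.5, |1|->1.5, |2|->3.5, |8|->10.5, |3|->5, |8|->10.5, |8|->10.5, |7|->7, |7|->7, |8|->10.5, |2|->3.5
Step 3: Attach original signs; sum ranks with positive sign and with negative sign.
W+ = 1.5 + 1.5 + 10.5 + 10.5 + 10.5 + 7 = 41.5
W- = 7 + 3.5 + 5 + 7 + 10.5 + 3.5 = 36.5
(Check: W+ + W- = 78 should equal n(n+1)/2 = 78.)
Step 4: Test statistic W = min(W+, W-) = 36.5.
Step 5: Ties in |d|, so use the tie-corrected normal approximation.
        E[W] = n(n+1)/4 = 12*13/4 = 39.
        Tie groups: |d|=1 (t=2), |d|=2 (t=2), |d|=7 (t=3), |d|=8 (t=4); sum(t^3 - t) = 96.
        Var[W] = n(n+1)(2n+1)/24 - sum(t^3-t)/48 = 3900/24 - 96/48 = 160.5.
        z = (W - E[W]) / sqrt(Var[W]) = (36.5 - 39) / 12.6689 = -0.1973.
        Two-sided p = 2*Phi(z) = 0.843566.
Step 6: alpha = 0.05. fail to reject H0.

W+ = 41.5, W- = 36.5, W = min = 36.5, p = 0.843566, fail to reject H0.


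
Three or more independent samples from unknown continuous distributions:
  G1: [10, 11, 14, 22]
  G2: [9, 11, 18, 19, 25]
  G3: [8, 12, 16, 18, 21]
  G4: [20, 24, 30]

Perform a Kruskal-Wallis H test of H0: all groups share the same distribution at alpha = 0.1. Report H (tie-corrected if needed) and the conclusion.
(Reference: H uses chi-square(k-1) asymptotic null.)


Step 1: Combine all N = 17 observations and assign midranks.
sorted (value, group, rank): (8,G3,1), (9,G2,2), (10,G1,3), (11,G1,4.5), (11,G2,4.5), (12,G3,6), (14,G1,7), (16,G3,8), (18,G2,9.5), (18,G3,9.5), (19,G2,11), (20,G4,12), (21,G3,13), (22,G1,14), (24,G4,15), (25,G2,16), (30,G4,17)
Step 2: Sum ranks within each group.
R_1 = 28.5 (n_1 = 4)
R_2 = 43 (n_2 = 5)
R_3 = 37.5 (n_3 = 5)
R_4 = 44 (n_4 = 3)
Step 3: H = 12/(N(N+1)) * sum(R_i^2/n_i) - 3(N+1)
     = 12/(17*18) * (28.5^2/4 + 43^2/5 + 37.5^2/5 + 44^2/3) - 3*18
     = 0.039216 * 1499.45 - 54
     = 4.801797.
Step 4: Ties present; correction factor C = 1 - 12/(17^3 - 17) = 0.997549. Corrected H = 4.801797 / 0.997549 = 4.813595.
Step 5: Under H0, H ~ chi^2(3); p-value = 0.185967.
Step 6: alpha = 0.1. fail to reject H0.

H = 4.8136, df = 3, p = 0.185967, fail to reject H0.


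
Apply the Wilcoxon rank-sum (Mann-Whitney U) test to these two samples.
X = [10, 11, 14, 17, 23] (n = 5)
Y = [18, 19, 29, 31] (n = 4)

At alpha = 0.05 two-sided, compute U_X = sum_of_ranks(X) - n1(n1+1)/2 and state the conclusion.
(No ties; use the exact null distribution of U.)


Step 1: Combine and sort all 9 observations; assign midranks.
sorted (value, group): (10,X), (11,X), (14,X), (17,X), (18,Y), (19,Y), (23,X), (29,Y), (31,Y)
ranks: 10->1, 11->2, 14->3, 17->4, 18->5, 19->6, 23->7, 29->8, 31->9
Step 2: Rank sum for X: R1 = 1 + 2 + 3 + 4 + 7 = 17.
Step 3: U_X = R1 - n1(n1+1)/2 = 17 - 5*6/2 = 17 - 15 = 2.
       U_Y = n1*n2 - U_X = 20 - 2 = 18.
Step 4: No ties, so the exact null distribution of U (based on enumerating the C(9,5) = 126 equally likely rank assignments) gives the two-sided p-value.
Step 5: p-value = 0.063492; compare to alpha = 0.05. fail to reject H0.

U_X = 2, p = 0.063492, fail to reject H0 at alpha = 0.05.


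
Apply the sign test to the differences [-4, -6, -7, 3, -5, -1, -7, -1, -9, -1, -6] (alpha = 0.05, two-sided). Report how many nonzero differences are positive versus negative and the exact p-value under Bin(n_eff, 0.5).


Step 1: Discard zero differences. Original n = 11; n_eff = number of nonzero differences = 11.
Nonzero differences (with sign): -4, -6, -7, +3, -5, -1, -7, -1, -9, -1, -6
Step 2: Count signs: positive = 1, negative = 10.
Step 3: Under H0: P(positive) = 0.5, so the number of positives S ~ Bin(11, 0.5).
Step 4: Two-sided exact p-value = sum of Bin(11,0.5) probabilities at or below the observed probability = 0.011719.
Step 5: alpha = 0.05. reject H0.

n_eff = 11, pos = 1, neg = 10, p = 0.011719, reject H0.


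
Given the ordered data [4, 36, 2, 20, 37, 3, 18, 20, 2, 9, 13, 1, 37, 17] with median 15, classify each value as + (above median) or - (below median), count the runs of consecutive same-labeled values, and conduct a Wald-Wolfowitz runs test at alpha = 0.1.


Step 1: Compute median = 15; label A = above, B = below.
Labels in order: BABAABAABBBBAA  (n_A = 7, n_B = 7)
Step 2: Count runs R = 8.
Step 3: Under H0 (random ordering), E[R] = 2*n_A*n_B/(n_A+n_B) + 1 = 2*7*7/14 + 1 = 8.0000.
        Var[R] = 2*n_A*n_B*(2*n_A*n_B - n_A - n_B) / ((n_A+n_B)^2 * (n_A+n_B-1)) = 8232/2548 = 3.2308.
        SD[R] = 1.7974.
Step 4: R = E[R], so z = 0 with no continuity correction.
Step 5: Two-sided p-value via normal approximation = 2*(1 - Phi(|z|)) = 1.000000.
Step 6: alpha = 0.1. fail to reject H0.

R = 8, z = 0.0000, p = 1.000000, fail to reject H0.


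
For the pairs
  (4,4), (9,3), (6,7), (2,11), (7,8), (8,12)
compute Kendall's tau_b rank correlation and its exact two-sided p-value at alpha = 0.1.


Step 1: Enumerate the 15 unordered pairs (i,j) with i<j and classify each by sign(x_j-x_i) * sign(y_j-y_i).
  (1,2):dx=+5,dy=-1->D; (1,3):dx=+2,dy=+3->C; (1,4):dx=-2,dy=+7->D; (1,5):dx=+3,dy=+4->C
  (1,6):dx=+4,dy=+8->C; (2,3):dx=-3,dy=+4->D; (2,4):dx=-7,dy=+8->D; (2,5):dx=-2,dy=+5->D
  (2,6):dx=-1,dy=+9->D; (3,4):dx=-4,dy=+4->D; (3,5):dx=+1,dy=+1->C; (3,6):dx=+2,dy=+5->C
  (4,5):dx=+5,dy=-3->D; (4,6):dx=+6,dy=+1->C; (5,6):dx=+1,dy=+4->C
Step 2: C = 7, D = 8, total pairs = 15.
Step 3: tau = (C - D)/(n(n-1)/2) = (7 - 8)/15 = -0.066667.
Step 4: Exact two-sided p-value (enumerate n! = 720 permutations of y under H0): p = 1.000000.
Step 5: alpha = 0.1. fail to reject H0.

tau_b = -0.0667 (C=7, D=8), p = 1.000000, fail to reject H0.


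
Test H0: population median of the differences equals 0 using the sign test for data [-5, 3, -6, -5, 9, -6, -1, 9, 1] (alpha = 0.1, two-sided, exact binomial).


Step 1: Discard zero differences. Original n = 9; n_eff = number of nonzero differences = 9.
Nonzero differences (with sign): -5, +3, -6, -5, +9, -6, -1, +9, +1
Step 2: Count signs: positive = 4, negative = 5.
Step 3: Under H0: P(positive) = 0.5, so the number of positives S ~ Bin(9, 0.5).
Step 4: Two-sided exact p-value = sum of Bin(9,0.5) probabilities at or below the observed probability = 1.000000.
Step 5: alpha = 0.1. fail to reject H0.

n_eff = 9, pos = 4, neg = 5, p = 1.000000, fail to reject H0.


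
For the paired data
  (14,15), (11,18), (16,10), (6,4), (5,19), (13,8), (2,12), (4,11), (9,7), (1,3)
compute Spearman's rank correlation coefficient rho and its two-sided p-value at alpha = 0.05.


Step 1: Rank x and y separately (midranks; no ties here).
rank(x): 14->9, 11->7, 16->10, 6->5, 5->4, 13->8, 2->2, 4->3, 9->6, 1->1
rank(y): 15->8, 18->9, 10->5, 4->2, 19->10, 8->4, 12->7, 11->6, 7->3, 3->1
Step 2: d_i = R_x(i) - R_y(i); compute d_i^2.
  (9-8)^2=1, (7-9)^2=4, (10-5)^2=25, (5-2)^2=9, (4-10)^2=36, (8-4)^2=16, (2-7)^2=25, (3-6)^2=9, (6-3)^2=9, (1-1)^2=0
sum(d^2) = 134.
Step 3: rho = 1 - 6*134 / (10*(10^2 - 1)) = 1 - 804/990 = 0.187879.
Step 4: Under H0, t = rho * sqrt((n-2)/(1-rho^2)) = 0.5410 ~ t(8).
Step 5: Two-sided p-value from the t-distribution with 8 df = 0.603218.
Step 6: alpha = 0.05. fail to reject H0.

rho = 0.1879, p = 0.603218, fail to reject H0 at alpha = 0.05.


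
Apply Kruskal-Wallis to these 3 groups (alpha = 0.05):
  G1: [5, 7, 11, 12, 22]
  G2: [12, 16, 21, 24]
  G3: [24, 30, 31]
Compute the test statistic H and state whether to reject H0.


Step 1: Combine all N = 12 observations and assign midranks.
sorted (value, group, rank): (5,G1,1), (7,G1,2), (11,G1,3), (12,G1,4.5), (12,G2,4.5), (16,G2,6), (21,G2,7), (22,G1,8), (24,G2,9.5), (24,G3,9.5), (30,G3,11), (31,G3,12)
Step 2: Sum ranks within each group.
R_1 = 18.5 (n_1 = 5)
R_2 = 27 (n_2 = 4)
R_3 = 32.5 (n_3 = 3)
Step 3: H = 12/(N(N+1)) * sum(R_i^2/n_i) - 3(N+1)
     = 12/(12*13) * (18.5^2/5 + 27^2/4 + 32.5^2/3) - 3*13
     = 0.076923 * 602.783 - 39
     = 7.367949.
Step 4: Ties present; correction factor C = 1 - 12/(12^3 - 12) = 0.993007. Corrected H = 7.367949 / 0.993007 = 7.419836.
Step 5: Under H0, H ~ chi^2(2); p-value = 0.024480.
Step 6: alpha = 0.05. reject H0.

H = 7.4198, df = 2, p = 0.024480, reject H0.


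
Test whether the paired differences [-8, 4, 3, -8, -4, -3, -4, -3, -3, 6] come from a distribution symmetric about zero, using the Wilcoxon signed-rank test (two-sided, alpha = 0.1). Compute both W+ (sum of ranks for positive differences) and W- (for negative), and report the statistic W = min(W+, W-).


Step 1: Drop any zero differences (none here) and take |d_i|.
|d| = [8, 4, 3, 8, 4, 3, 4, 3, 3, 6]
Step 2: Midrank |d_i| (ties get averaged ranks).
ranks: |8|->9.5, |4|->6, |3|->2.5, |8|->9.5, |4|->6, |3|->2.5, |4|->6, |3|->2.5, |3|->2.5, |6|->8
Step 3: Attach original signs; sum ranks with positive sign and with negative sign.
W+ = 6 + 2.5 + 8 = 16.5
W- = 9.5 + 9.5 + 6 + 2.5 + 6 + 2.5 + 2.5 = 38.5
(Check: W+ + W- = 55 should equal n(n+1)/2 = 55.)
Step 4: Test statistic W = min(W+, W-) = 16.5.
Step 5: Ties in |d|, so use the tie-corrected normal approximation.
        E[W] = n(n+1)/4 = 10*11/4 = 27.5.
        Tie groups: |d|=3 (t=4), |d|=4 (t=3), |d|=8 (t=2); sum(t^3 - t) = 90.
        Var[W] = n(n+1)(2n+1)/24 - sum(t^3-t)/48 = 2310/24 - 90/48 = 94.375.
        z = (W - E[W]) / sqrt(Var[W]) = (16.5 - 27.5) / 9.7147 = -1.1323.
        Two-sided p = 2*Phi(z) = 0.257505.
Step 6: alpha = 0.1. fail to reject H0.

W+ = 16.5, W- = 38.5, W = min = 16.5, p = 0.257505, fail to reject H0.


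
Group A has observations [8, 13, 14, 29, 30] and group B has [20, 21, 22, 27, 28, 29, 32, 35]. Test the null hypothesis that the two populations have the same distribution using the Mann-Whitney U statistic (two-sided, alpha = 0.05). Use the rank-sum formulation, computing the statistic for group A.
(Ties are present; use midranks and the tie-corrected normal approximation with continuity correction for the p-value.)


Step 1: Combine and sort all 13 observations; assign midranks.
sorted (value, group): (8,X), (13,X), (14,X), (20,Y), (21,Y), (22,Y), (27,Y), (28,Y), (29,X), (29,Y), (30,X), (32,Y), (35,Y)
ranks: 8->1, 13->2, 14->3, 20->4, 21->5, 22->6, 27->7, 28->8, 29->9.5, 29->9.5, 30->11, 32->12, 35->13
Step 2: Rank sum for X: R1 = 1 + 2 + 3 + 9.5 + 11 = 26.5.
Step 3: U_X = R1 - n1(n1+1)/2 = 26.5 - 5*6/2 = 26.5 - 15 = 11.5.
       U_Y = n1*n2 - U_X = 40 - 11.5 = 28.5.
Step 4: Ties are present, so use the tie-corrected normal approximation (with continuity correction) for the p-value.
Step 5: p-value = 0.240919; compare to alpha = 0.05. fail to reject H0.

U_X = 11.5, p = 0.240919, fail to reject H0 at alpha = 0.05.


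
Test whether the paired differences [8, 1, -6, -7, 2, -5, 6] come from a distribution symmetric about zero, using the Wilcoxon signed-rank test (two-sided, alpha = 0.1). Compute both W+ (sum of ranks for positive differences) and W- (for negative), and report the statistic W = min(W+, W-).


Step 1: Drop any zero differences (none here) and take |d_i|.
|d| = [8, 1, 6, 7, 2, 5, 6]
Step 2: Midrank |d_i| (ties get averaged ranks).
ranks: |8|->7, |1|->1, |6|->4.5, |7|->6, |2|->2, |5|->3, |6|->4.5
Step 3: Attach original signs; sum ranks with positive sign and with negative sign.
W+ = 7 + 1 + 2 + 4.5 = 14.5
W- = 4.5 + 6 + 3 = 13.5
(Check: W+ + W- = 28 should equal n(n+1)/2 = 28.)
Step 4: Test statistic W = min(W+, W-) = 13.5.
Step 5: Ties in |d|, so use the tie-corrected normal approximation.
        E[W] = n(n+1)/4 = 7*8/4 = 14.
        Tie groups: |d|=6 (t=2); sum(t^3 - t) = 6.
        Var[W] = n(n+1)(2n+1)/24 - sum(t^3-t)/48 = 840/24 - 6/48 = 34.875.
        z = (W - E[W]) / sqrt(Var[W]) = (13.5 - 14) / 5.9055 = -0.0847.
        Two-sided p = 2*Phi(z) = 0.932526.
Step 6: alpha = 0.1. fail to reject H0.

W+ = 14.5, W- = 13.5, W = min = 13.5, p = 0.932526, fail to reject H0.
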